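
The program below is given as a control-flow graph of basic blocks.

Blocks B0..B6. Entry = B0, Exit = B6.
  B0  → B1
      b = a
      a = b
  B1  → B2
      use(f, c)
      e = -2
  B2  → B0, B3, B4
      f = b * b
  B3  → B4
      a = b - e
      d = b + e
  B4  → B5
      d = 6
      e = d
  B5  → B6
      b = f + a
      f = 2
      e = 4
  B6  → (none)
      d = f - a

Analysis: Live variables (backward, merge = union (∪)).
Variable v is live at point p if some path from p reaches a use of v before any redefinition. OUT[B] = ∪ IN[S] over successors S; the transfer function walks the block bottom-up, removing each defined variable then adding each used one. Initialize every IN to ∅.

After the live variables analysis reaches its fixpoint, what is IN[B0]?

Answer: {a, c, f}

Derivation:
Per-block solution:
  B0:  IN={a, c, f}  OUT={a, b, c, f}
  B1:  IN={a, b, c, f}  OUT={a, b, c, e}
  B2:  IN={a, b, c, e}  OUT={a, b, c, e, f}
  B3:  IN={b, e, f}  OUT={a, f}
  B4:  IN={a, f}  OUT={a, f}
  B5:  IN={a, f}  OUT={a, f}
  B6:  IN={a, f}  OUT={}

Merge at B0: OUT[B0] = IN[B1] = {a, b, c, f}
Applying B0's transfer function to that OUT value gives IN[B0] (row B0 above).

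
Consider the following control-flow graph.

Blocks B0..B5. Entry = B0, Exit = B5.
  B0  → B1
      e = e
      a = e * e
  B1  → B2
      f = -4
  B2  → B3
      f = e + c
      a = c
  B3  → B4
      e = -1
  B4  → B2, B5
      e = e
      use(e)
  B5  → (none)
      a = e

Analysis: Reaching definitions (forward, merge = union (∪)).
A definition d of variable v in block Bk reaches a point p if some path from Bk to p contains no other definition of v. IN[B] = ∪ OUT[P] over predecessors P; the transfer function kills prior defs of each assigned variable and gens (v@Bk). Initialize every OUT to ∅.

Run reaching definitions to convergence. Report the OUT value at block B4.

Answer: {a@B2, e@B4, f@B2}

Working:
Converged values:
  B0: | IN={} | OUT={a@B0, e@B0}
  B1: | IN={a@B0, e@B0} | OUT={a@B0, e@B0, f@B1}
  B2: | IN={a@B0, a@B2, e@B0, e@B4, f@B1, f@B2} | OUT={a@B2, e@B0, e@B4, f@B2}
  B3: | IN={a@B2, e@B0, e@B4, f@B2} | OUT={a@B2, e@B3, f@B2}
  B4: | IN={a@B2, e@B3, f@B2} | OUT={a@B2, e@B4, f@B2}
  B5: | IN={a@B2, e@B4, f@B2} | OUT={a@B5, e@B4, f@B2}

Merge at B4: IN[B4] = OUT[B3] = {a@B2, e@B3, f@B2}
Applying B4's transfer function to that IN value gives OUT[B4] (row B4 above).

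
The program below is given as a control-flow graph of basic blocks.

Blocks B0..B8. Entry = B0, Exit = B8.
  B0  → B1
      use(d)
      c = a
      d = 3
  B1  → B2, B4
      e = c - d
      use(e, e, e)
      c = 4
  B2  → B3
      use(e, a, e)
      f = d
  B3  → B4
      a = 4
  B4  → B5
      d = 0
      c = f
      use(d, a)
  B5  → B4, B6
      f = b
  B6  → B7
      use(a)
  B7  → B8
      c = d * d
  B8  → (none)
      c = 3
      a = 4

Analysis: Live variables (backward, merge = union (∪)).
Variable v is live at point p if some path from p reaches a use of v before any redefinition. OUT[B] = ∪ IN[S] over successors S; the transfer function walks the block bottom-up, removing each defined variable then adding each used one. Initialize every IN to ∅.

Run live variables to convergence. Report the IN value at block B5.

Answer: {a, b, d}

Derivation:
Fixpoint table:
  B0:  IN={a, b, d, f}  OUT={a, b, c, d, f}
  B1:  IN={a, b, c, d, f}  OUT={a, b, d, e, f}
  B2:  IN={a, b, d, e}  OUT={b, f}
  B3:  IN={b, f}  OUT={a, b, f}
  B4:  IN={a, b, f}  OUT={a, b, d}
  B5:  IN={a, b, d}  OUT={a, b, d, f}
  B6:  IN={a, d}  OUT={d}
  B7:  IN={d}  OUT={}
  B8:  IN={}  OUT={}

Merge at B5: OUT[B5] = IN[B4] ⊔ IN[B6] = {a, b, d, f}
Applying B5's transfer function to that OUT value gives IN[B5] (row B5 above).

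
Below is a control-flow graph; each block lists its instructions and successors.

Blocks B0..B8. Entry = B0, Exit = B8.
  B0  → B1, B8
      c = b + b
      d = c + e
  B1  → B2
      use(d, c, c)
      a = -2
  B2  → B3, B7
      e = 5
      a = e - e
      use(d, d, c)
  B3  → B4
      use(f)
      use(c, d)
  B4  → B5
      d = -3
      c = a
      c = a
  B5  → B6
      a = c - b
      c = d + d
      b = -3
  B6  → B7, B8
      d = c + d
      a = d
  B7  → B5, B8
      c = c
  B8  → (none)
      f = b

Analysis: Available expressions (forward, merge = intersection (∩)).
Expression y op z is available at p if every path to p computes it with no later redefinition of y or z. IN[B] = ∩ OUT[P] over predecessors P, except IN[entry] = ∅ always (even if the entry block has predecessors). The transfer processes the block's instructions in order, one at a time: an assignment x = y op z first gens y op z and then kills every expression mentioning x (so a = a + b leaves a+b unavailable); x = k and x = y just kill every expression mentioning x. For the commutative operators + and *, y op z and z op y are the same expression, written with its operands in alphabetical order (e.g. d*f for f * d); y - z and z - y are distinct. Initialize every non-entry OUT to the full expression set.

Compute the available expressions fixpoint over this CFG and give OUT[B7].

Fixpoint table:
  B0:   IN={}   OUT={b+b, c+e}
  B1:   IN={b+b, c+e}   OUT={b+b, c+e}
  B2:   IN={b+b, c+e}   OUT={b+b, e-e}
  B3:   IN={b+b, e-e}   OUT={b+b, e-e}
  B4:   IN={b+b, e-e}   OUT={b+b, e-e}
  B5:   IN={e-e}   OUT={d+d, e-e}
  B6:   IN={d+d, e-e}   OUT={e-e}
  B7:   IN={e-e}   OUT={e-e}
  B8:   IN={}   OUT={}

Merge at B7: IN[B7] = OUT[B2] ∩ OUT[B6] = {e-e}
Applying B7's transfer function to that IN value gives OUT[B7] (row B7 above).

Answer: {e-e}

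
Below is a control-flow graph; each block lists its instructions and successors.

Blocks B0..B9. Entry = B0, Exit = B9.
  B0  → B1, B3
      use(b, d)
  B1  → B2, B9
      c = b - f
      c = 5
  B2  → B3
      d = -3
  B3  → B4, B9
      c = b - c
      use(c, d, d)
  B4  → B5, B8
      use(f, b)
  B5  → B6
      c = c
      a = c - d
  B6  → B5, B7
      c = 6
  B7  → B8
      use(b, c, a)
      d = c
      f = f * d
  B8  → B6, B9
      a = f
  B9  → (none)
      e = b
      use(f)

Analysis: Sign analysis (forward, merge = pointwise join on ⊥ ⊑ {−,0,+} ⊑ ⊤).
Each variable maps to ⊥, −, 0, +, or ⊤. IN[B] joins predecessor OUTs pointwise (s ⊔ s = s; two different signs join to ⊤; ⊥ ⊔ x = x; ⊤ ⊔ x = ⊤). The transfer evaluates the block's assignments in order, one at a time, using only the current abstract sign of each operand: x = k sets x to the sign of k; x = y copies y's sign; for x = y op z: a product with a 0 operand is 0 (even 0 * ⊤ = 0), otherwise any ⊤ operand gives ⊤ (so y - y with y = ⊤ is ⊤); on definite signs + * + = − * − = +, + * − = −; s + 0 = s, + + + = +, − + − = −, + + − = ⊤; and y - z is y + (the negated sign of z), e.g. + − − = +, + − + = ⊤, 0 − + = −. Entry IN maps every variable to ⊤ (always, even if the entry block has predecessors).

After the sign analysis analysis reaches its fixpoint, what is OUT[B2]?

Answer: {a: ⊤, b: ⊤, c: +, d: -, e: ⊤, f: ⊤}

Derivation:
Fixpoint table:
  B0: | IN=(all ⊤) | OUT=(all ⊤)
  B1: | IN=(all ⊤) | OUT={c:+; rest ⊤}
  B2: | IN={c:+; rest ⊤} | OUT={c:+, d:-; rest ⊤}
  B3: | IN=(all ⊤) | OUT=(all ⊤)
  B4: | IN=(all ⊤) | OUT=(all ⊤)
  B5: | IN=(all ⊤) | OUT=(all ⊤)
  B6: | IN=(all ⊤) | OUT={c:+; rest ⊤}
  B7: | IN={c:+; rest ⊤} | OUT={c:+, d:+; rest ⊤}
  B8: | IN=(all ⊤) | OUT=(all ⊤)
  B9: | IN=(all ⊤) | OUT=(all ⊤)

Merge at B2: IN[B2] = OUT[B1] = {a: ⊤, b: ⊤, c: +, d: ⊤, e: ⊤, f: ⊤}
Applying B2's transfer function to that IN value gives OUT[B2] (row B2 above).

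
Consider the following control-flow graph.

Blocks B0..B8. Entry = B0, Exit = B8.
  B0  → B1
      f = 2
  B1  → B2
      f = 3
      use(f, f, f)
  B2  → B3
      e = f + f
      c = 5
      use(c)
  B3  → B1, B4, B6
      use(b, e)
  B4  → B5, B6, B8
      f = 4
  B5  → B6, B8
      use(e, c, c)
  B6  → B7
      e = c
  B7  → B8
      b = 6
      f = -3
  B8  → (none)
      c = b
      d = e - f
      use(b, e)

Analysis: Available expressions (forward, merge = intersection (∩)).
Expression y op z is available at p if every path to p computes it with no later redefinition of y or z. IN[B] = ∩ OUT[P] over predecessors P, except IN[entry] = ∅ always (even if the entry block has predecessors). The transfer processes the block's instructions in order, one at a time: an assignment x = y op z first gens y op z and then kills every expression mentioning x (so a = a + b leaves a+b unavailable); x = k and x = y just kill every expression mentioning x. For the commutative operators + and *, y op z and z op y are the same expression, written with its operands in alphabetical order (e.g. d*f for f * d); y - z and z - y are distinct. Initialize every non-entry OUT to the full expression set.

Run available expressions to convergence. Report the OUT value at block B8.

Answer: {e-f}

Trace:
Converged values:
  B0:  IN={}  OUT={}
  B1:  IN={}  OUT={}
  B2:  IN={}  OUT={f+f}
  B3:  IN={f+f}  OUT={f+f}
  B4:  IN={f+f}  OUT={}
  B5:  IN={}  OUT={}
  B6:  IN={}  OUT={}
  B7:  IN={}  OUT={}
  B8:  IN={}  OUT={e-f}

Merge at B8: IN[B8] = OUT[B4] ∩ OUT[B5] ∩ OUT[B7] = {}
Applying B8's transfer function to that IN value gives OUT[B8] (row B8 above).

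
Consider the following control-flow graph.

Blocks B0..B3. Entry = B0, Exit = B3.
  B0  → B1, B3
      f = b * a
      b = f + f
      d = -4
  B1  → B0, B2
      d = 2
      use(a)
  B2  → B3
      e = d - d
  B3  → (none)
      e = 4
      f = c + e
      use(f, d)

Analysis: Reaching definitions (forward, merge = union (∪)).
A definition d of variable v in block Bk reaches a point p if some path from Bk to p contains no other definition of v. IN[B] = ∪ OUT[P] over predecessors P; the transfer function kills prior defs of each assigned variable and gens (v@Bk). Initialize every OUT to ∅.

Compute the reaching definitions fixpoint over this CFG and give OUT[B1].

Fixpoint table:
  B0:   IN={b@B0, d@B1, f@B0}   OUT={b@B0, d@B0, f@B0}
  B1:   IN={b@B0, d@B0, f@B0}   OUT={b@B0, d@B1, f@B0}
  B2:   IN={b@B0, d@B1, f@B0}   OUT={b@B0, d@B1, e@B2, f@B0}
  B3:   IN={b@B0, d@B0, d@B1, e@B2, f@B0}   OUT={b@B0, d@B0, d@B1, e@B3, f@B3}

Merge at B1: IN[B1] = OUT[B0] = {b@B0, d@B0, f@B0}
Applying B1's transfer function to that IN value gives OUT[B1] (row B1 above).

Answer: {b@B0, d@B1, f@B0}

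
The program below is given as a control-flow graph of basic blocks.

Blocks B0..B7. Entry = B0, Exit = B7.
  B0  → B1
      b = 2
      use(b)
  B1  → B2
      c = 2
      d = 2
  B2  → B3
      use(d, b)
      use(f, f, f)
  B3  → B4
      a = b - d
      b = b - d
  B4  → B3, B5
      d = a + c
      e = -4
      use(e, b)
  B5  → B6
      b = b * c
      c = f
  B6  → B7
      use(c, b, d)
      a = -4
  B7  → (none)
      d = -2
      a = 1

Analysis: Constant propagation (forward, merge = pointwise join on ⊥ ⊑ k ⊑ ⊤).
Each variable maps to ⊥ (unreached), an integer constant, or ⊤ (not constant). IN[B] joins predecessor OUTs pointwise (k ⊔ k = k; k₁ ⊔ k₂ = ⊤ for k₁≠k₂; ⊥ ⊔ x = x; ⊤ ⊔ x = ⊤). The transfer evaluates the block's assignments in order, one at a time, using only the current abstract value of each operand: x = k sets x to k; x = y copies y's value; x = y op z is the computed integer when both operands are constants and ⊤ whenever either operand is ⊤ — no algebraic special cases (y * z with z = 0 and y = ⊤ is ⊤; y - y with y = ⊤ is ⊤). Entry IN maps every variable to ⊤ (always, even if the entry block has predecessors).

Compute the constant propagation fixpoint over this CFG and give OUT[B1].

Answer: {a: ⊤, b: 2, c: 2, d: 2, e: ⊤, f: ⊤}

Derivation:
Per-block solution:
  B0: | IN=(all ⊤) | OUT={b:2; rest ⊤}
  B1: | IN={b:2; rest ⊤} | OUT={b:2, c:2, d:2; rest ⊤}
  B2: | IN={b:2, c:2, d:2; rest ⊤} | OUT={b:2, c:2, d:2; rest ⊤}
  B3: | IN={c:2; rest ⊤} | OUT={c:2; rest ⊤}
  B4: | IN={c:2; rest ⊤} | OUT={c:2, e:-4; rest ⊤}
  B5: | IN={c:2, e:-4; rest ⊤} | OUT={e:-4; rest ⊤}
  B6: | IN={e:-4; rest ⊤} | OUT={a:-4, e:-4; rest ⊤}
  B7: | IN={a:-4, e:-4; rest ⊤} | OUT={a:1, d:-2, e:-4; rest ⊤}

Merge at B1: IN[B1] = OUT[B0] = {a: ⊤, b: 2, c: ⊤, d: ⊤, e: ⊤, f: ⊤}
Applying B1's transfer function to that IN value gives OUT[B1] (row B1 above).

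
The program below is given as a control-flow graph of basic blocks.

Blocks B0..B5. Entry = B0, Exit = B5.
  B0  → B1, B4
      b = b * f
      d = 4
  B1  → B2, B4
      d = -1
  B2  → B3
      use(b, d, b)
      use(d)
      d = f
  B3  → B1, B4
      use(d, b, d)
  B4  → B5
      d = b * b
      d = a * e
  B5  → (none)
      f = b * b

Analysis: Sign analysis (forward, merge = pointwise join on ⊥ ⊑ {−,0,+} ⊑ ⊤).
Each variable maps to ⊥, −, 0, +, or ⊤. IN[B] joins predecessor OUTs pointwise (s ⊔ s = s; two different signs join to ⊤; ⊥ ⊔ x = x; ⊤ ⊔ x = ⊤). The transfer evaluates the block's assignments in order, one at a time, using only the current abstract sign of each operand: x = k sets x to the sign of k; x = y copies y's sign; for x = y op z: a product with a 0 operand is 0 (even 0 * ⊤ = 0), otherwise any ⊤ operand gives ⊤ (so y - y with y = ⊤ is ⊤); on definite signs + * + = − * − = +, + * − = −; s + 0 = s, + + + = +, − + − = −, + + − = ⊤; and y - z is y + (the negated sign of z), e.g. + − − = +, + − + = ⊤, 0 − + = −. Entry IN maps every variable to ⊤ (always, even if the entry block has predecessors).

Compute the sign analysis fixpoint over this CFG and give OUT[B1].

Answer: {a: ⊤, b: ⊤, c: ⊤, d: -, e: ⊤, f: ⊤}

Trace:
Per-block solution:
  B0: | IN=(all ⊤) | OUT={d:+; rest ⊤}
  B1: | IN=(all ⊤) | OUT={d:-; rest ⊤}
  B2: | IN={d:-; rest ⊤} | OUT=(all ⊤)
  B3: | IN=(all ⊤) | OUT=(all ⊤)
  B4: | IN=(all ⊤) | OUT=(all ⊤)
  B5: | IN=(all ⊤) | OUT=(all ⊤)

Merge at B1: IN[B1] = OUT[B0] ⊔ OUT[B3] = {a: ⊤, b: ⊤, c: ⊤, d: ⊤, e: ⊤, f: ⊤}
Applying B1's transfer function to that IN value gives OUT[B1] (row B1 above).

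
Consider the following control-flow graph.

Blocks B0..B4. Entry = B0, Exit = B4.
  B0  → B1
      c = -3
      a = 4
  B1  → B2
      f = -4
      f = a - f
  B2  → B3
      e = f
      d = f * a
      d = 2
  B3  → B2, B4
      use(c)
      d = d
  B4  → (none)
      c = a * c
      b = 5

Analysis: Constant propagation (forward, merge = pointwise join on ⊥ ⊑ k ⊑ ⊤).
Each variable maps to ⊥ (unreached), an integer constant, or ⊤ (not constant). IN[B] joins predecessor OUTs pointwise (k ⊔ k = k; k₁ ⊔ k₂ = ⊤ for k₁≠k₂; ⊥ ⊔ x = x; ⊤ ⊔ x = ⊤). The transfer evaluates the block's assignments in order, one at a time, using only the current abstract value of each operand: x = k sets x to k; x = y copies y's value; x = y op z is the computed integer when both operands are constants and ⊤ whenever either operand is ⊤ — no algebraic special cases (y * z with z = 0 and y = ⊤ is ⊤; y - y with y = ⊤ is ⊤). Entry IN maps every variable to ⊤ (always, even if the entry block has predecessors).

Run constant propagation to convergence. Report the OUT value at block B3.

Fixpoint table:
  B0:   IN=(all ⊤)   OUT={a:4, c:-3; rest ⊤}
  B1:   IN={a:4, c:-3; rest ⊤}   OUT={a:4, c:-3, f:8; rest ⊤}
  B2:   IN={a:4, c:-3, f:8; rest ⊤}   OUT={a:4, c:-3, d:2, e:8, f:8; rest ⊤}
  B3:   IN={a:4, c:-3, d:2, e:8, f:8; rest ⊤}   OUT={a:4, c:-3, d:2, e:8, f:8; rest ⊤}
  B4:   IN={a:4, c:-3, d:2, e:8, f:8; rest ⊤}   OUT={a:4, b:5, c:-12, d:2, e:8, f:8; rest ⊤}

Merge at B3: IN[B3] = OUT[B2] = {a: 4, b: ⊤, c: -3, d: 2, e: 8, f: 8}
Applying B3's transfer function to that IN value gives OUT[B3] (row B3 above).

Answer: {a: 4, b: ⊤, c: -3, d: 2, e: 8, f: 8}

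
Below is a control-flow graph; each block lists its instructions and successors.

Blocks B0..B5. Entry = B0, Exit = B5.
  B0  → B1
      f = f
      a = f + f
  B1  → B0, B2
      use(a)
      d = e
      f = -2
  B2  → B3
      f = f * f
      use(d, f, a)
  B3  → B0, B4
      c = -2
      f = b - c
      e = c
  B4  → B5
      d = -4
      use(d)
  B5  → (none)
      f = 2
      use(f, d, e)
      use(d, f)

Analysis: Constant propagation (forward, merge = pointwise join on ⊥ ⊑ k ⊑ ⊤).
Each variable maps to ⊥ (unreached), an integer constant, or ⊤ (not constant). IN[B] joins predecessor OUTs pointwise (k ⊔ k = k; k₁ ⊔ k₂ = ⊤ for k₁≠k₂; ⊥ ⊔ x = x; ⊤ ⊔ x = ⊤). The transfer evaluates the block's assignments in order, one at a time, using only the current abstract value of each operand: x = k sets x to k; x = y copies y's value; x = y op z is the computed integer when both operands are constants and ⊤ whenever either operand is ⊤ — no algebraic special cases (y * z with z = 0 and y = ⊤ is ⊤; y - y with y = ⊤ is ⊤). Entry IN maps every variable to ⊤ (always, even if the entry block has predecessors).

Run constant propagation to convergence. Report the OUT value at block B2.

Fixpoint table:
  B0: | IN=(all ⊤) | OUT=(all ⊤)
  B1: | IN=(all ⊤) | OUT={f:-2; rest ⊤}
  B2: | IN={f:-2; rest ⊤} | OUT={f:4; rest ⊤}
  B3: | IN={f:4; rest ⊤} | OUT={c:-2, e:-2; rest ⊤}
  B4: | IN={c:-2, e:-2; rest ⊤} | OUT={c:-2, d:-4, e:-2; rest ⊤}
  B5: | IN={c:-2, d:-4, e:-2; rest ⊤} | OUT={c:-2, d:-4, e:-2, f:2; rest ⊤}

Merge at B2: IN[B2] = OUT[B1] = {a: ⊤, b: ⊤, c: ⊤, d: ⊤, e: ⊤, f: -2}
Applying B2's transfer function to that IN value gives OUT[B2] (row B2 above).

Answer: {a: ⊤, b: ⊤, c: ⊤, d: ⊤, e: ⊤, f: 4}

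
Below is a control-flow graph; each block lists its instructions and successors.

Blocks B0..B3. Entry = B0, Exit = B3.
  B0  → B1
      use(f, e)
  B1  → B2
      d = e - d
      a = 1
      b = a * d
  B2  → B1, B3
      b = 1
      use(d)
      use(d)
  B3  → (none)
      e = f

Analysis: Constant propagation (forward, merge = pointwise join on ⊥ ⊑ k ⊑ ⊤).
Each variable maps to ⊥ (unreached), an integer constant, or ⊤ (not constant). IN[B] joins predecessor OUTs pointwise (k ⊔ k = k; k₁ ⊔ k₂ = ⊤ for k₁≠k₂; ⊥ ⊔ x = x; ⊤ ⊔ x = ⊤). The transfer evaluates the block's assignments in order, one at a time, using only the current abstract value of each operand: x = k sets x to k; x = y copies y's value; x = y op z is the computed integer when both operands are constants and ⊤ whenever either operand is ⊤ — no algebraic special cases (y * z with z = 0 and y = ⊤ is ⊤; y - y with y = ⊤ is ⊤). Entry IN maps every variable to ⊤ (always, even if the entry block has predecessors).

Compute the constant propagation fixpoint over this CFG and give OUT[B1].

Fixpoint table:
  B0:  IN=(all ⊤)  OUT=(all ⊤)
  B1:  IN=(all ⊤)  OUT={a:1; rest ⊤}
  B2:  IN={a:1; rest ⊤}  OUT={a:1, b:1; rest ⊤}
  B3:  IN={a:1, b:1; rest ⊤}  OUT={a:1, b:1; rest ⊤}

Merge at B1: IN[B1] = OUT[B0] ⊔ OUT[B2] = {a: ⊤, b: ⊤, c: ⊤, d: ⊤, e: ⊤, f: ⊤}
Applying B1's transfer function to that IN value gives OUT[B1] (row B1 above).

Answer: {a: 1, b: ⊤, c: ⊤, d: ⊤, e: ⊤, f: ⊤}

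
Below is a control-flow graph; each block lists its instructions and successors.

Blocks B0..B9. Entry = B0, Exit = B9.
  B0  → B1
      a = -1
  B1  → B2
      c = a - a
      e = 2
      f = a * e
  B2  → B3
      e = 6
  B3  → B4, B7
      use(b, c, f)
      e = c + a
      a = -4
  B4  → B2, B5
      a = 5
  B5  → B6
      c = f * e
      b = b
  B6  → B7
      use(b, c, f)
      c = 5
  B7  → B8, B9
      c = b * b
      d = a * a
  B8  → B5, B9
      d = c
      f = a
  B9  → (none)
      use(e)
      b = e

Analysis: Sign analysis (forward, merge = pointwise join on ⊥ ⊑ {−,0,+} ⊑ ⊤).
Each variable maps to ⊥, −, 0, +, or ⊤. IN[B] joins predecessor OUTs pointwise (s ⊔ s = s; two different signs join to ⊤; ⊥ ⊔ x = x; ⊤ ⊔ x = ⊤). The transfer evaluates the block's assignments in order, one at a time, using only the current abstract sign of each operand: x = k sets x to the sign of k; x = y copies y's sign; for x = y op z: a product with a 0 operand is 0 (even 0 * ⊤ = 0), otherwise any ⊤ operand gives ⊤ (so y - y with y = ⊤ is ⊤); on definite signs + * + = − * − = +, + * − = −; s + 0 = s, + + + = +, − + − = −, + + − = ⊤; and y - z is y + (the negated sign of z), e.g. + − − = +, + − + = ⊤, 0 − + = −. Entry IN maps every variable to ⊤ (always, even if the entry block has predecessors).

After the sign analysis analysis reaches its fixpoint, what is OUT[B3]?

Answer: {a: -, b: ⊤, c: ⊤, d: ⊤, e: ⊤, f: -}

Working:
Converged values:
  B0:  IN=(all ⊤)  OUT={a:-; rest ⊤}
  B1:  IN={a:-; rest ⊤}  OUT={a:-, e:+, f:-; rest ⊤}
  B2:  IN={f:-; rest ⊤}  OUT={e:+, f:-; rest ⊤}
  B3:  IN={e:+, f:-; rest ⊤}  OUT={a:-, f:-; rest ⊤}
  B4:  IN={a:-, f:-; rest ⊤}  OUT={a:+, f:-; rest ⊤}
  B5:  IN=(all ⊤)  OUT=(all ⊤)
  B6:  IN=(all ⊤)  OUT={c:+; rest ⊤}
  B7:  IN=(all ⊤)  OUT=(all ⊤)
  B8:  IN=(all ⊤)  OUT=(all ⊤)
  B9:  IN=(all ⊤)  OUT=(all ⊤)

Merge at B3: IN[B3] = OUT[B2] = {a: ⊤, b: ⊤, c: ⊤, d: ⊤, e: +, f: -}
Applying B3's transfer function to that IN value gives OUT[B3] (row B3 above).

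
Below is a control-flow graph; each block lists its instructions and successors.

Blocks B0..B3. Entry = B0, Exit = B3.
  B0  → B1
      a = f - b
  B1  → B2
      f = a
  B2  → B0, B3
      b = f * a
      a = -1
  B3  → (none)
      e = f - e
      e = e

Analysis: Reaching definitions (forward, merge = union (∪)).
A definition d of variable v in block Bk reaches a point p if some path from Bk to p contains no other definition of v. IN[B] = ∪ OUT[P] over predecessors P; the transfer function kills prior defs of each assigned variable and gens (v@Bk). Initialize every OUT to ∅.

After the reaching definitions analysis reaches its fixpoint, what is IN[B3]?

Answer: {a@B2, b@B2, f@B1}

Derivation:
Fixpoint table:
  B0: | IN={a@B2, b@B2, f@B1} | OUT={a@B0, b@B2, f@B1}
  B1: | IN={a@B0, b@B2, f@B1} | OUT={a@B0, b@B2, f@B1}
  B2: | IN={a@B0, b@B2, f@B1} | OUT={a@B2, b@B2, f@B1}
  B3: | IN={a@B2, b@B2, f@B1} | OUT={a@B2, b@B2, e@B3, f@B1}

Merge at B3: IN[B3] = OUT[B2] = {a@B2, b@B2, f@B1}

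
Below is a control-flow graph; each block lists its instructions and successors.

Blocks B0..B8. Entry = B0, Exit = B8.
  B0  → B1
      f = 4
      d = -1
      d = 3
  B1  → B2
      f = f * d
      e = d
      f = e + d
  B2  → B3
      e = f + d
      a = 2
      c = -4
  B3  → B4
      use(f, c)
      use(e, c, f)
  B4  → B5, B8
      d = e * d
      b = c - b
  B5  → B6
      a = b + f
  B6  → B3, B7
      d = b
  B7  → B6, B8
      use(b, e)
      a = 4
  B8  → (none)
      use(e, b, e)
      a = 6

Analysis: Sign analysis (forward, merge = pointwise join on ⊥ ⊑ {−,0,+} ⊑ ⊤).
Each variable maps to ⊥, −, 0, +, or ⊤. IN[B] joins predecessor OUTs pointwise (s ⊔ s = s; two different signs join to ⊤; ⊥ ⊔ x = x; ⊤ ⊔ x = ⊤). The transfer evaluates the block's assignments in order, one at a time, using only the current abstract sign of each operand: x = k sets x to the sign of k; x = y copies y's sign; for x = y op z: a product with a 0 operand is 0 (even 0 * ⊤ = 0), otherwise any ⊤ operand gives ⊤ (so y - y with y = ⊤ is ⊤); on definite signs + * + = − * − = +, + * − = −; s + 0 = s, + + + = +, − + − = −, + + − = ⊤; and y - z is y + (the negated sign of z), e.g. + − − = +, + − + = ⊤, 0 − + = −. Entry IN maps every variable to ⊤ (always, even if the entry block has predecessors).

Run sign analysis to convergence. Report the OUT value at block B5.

Converged values:
  B0:  IN=(all ⊤)  OUT={d:+, f:+; rest ⊤}
  B1:  IN={d:+, f:+; rest ⊤}  OUT={d:+, e:+, f:+; rest ⊤}
  B2:  IN={d:+, e:+, f:+; rest ⊤}  OUT={a:+, c:-, d:+, e:+, f:+; rest ⊤}
  B3:  IN={c:-, e:+, f:+; rest ⊤}  OUT={c:-, e:+, f:+; rest ⊤}
  B4:  IN={c:-, e:+, f:+; rest ⊤}  OUT={c:-, e:+, f:+; rest ⊤}
  B5:  IN={c:-, e:+, f:+; rest ⊤}  OUT={c:-, e:+, f:+; rest ⊤}
  B6:  IN={c:-, e:+, f:+; rest ⊤}  OUT={c:-, e:+, f:+; rest ⊤}
  B7:  IN={c:-, e:+, f:+; rest ⊤}  OUT={a:+, c:-, e:+, f:+; rest ⊤}
  B8:  IN={c:-, e:+, f:+; rest ⊤}  OUT={a:+, c:-, e:+, f:+; rest ⊤}

Merge at B5: IN[B5] = OUT[B4] = {a: ⊤, b: ⊤, c: -, d: ⊤, e: +, f: +}
Applying B5's transfer function to that IN value gives OUT[B5] (row B5 above).

Answer: {a: ⊤, b: ⊤, c: -, d: ⊤, e: +, f: +}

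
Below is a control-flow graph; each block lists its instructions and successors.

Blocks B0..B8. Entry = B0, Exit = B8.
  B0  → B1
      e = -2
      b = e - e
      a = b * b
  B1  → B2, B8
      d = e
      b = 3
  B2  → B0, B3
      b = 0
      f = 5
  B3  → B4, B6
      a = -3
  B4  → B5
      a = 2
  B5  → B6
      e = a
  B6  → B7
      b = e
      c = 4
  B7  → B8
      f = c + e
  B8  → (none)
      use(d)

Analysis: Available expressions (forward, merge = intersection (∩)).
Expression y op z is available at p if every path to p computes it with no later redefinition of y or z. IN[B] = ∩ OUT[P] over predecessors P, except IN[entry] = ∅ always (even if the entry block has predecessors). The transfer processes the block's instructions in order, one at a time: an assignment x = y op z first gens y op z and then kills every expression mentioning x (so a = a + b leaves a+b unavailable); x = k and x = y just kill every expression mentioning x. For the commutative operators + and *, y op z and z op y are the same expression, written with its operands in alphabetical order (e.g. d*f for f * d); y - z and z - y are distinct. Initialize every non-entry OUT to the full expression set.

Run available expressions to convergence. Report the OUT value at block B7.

Answer: {c+e}

Trace:
Fixpoint table:
  B0: | IN={} | OUT={b*b, e-e}
  B1: | IN={b*b, e-e} | OUT={e-e}
  B2: | IN={e-e} | OUT={e-e}
  B3: | IN={e-e} | OUT={e-e}
  B4: | IN={e-e} | OUT={e-e}
  B5: | IN={e-e} | OUT={}
  B6: | IN={} | OUT={}
  B7: | IN={} | OUT={c+e}
  B8: | IN={} | OUT={}

Merge at B7: IN[B7] = OUT[B6] = {}
Applying B7's transfer function to that IN value gives OUT[B7] (row B7 above).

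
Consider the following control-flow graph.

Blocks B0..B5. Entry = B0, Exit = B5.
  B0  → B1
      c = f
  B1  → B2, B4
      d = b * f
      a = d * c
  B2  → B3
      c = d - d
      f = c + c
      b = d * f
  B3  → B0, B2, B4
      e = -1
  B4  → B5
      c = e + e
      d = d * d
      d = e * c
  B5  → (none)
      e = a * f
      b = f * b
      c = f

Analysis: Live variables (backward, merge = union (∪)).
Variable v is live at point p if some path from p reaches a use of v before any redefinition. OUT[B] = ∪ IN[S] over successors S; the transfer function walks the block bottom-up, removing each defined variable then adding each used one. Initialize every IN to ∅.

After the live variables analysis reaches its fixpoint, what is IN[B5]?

Answer: {a, b, f}

Trace:
Converged values:
  B0:   IN={b, e, f}   OUT={b, c, e, f}
  B1:   IN={b, c, e, f}   OUT={a, b, d, e, f}
  B2:   IN={a, d}   OUT={a, b, d, f}
  B3:   IN={a, b, d, f}   OUT={a, b, d, e, f}
  B4:   IN={a, b, d, e, f}   OUT={a, b, f}
  B5:   IN={a, b, f}   OUT={}

B5 is the boundary node: OUT[B5] = {}
Applying B5's transfer function to that OUT value gives IN[B5] (row B5 above).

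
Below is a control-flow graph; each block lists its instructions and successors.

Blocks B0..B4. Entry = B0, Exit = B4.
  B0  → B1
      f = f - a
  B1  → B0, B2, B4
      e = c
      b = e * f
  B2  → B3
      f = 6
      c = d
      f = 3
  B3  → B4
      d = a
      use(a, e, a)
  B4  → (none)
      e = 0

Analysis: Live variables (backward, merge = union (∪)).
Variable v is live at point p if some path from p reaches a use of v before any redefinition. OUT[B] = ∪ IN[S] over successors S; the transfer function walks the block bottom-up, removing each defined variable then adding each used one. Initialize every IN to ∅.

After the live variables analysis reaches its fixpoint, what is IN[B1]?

Converged values:
  B0:   IN={a, c, d, f}   OUT={a, c, d, f}
  B1:   IN={a, c, d, f}   OUT={a, c, d, e, f}
  B2:   IN={a, d, e}   OUT={a, e}
  B3:   IN={a, e}   OUT={}
  B4:   IN={}   OUT={}

Merge at B1: OUT[B1] = IN[B0] ⊔ IN[B2] ⊔ IN[B4] = {a, c, d, e, f}
Applying B1's transfer function to that OUT value gives IN[B1] (row B1 above).

Answer: {a, c, d, f}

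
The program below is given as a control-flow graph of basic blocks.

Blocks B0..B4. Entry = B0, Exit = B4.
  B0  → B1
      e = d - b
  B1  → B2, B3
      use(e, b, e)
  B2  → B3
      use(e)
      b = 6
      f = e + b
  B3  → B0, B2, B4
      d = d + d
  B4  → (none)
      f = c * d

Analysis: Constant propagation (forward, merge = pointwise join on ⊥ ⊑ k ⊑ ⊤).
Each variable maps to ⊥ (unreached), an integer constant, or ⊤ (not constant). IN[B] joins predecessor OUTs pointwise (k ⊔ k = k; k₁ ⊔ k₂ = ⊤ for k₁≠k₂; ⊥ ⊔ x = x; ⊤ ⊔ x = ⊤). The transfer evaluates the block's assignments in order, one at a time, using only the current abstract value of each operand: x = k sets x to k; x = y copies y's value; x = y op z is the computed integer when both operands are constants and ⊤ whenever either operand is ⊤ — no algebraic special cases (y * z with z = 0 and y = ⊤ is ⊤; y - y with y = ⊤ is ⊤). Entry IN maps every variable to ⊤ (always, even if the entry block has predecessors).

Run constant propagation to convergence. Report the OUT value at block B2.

Answer: {a: ⊤, b: 6, c: ⊤, d: ⊤, e: ⊤, f: ⊤}

Derivation:
Per-block solution:
  B0:   IN=(all ⊤)   OUT=(all ⊤)
  B1:   IN=(all ⊤)   OUT=(all ⊤)
  B2:   IN=(all ⊤)   OUT={b:6; rest ⊤}
  B3:   IN=(all ⊤)   OUT=(all ⊤)
  B4:   IN=(all ⊤)   OUT=(all ⊤)

Merge at B2: IN[B2] = OUT[B1] ⊔ OUT[B3] = {a: ⊤, b: ⊤, c: ⊤, d: ⊤, e: ⊤, f: ⊤}
Applying B2's transfer function to that IN value gives OUT[B2] (row B2 above).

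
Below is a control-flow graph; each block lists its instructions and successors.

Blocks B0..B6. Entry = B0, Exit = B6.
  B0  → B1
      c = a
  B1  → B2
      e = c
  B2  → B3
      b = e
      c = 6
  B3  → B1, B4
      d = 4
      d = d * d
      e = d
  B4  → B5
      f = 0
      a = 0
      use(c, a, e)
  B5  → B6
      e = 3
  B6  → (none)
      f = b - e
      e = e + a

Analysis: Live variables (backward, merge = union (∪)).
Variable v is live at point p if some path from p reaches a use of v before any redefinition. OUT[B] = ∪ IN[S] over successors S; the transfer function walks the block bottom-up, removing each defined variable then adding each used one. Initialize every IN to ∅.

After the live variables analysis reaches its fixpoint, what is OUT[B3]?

Per-block solution:
  B0:   IN={a}   OUT={c}
  B1:   IN={c}   OUT={e}
  B2:   IN={e}   OUT={b, c}
  B3:   IN={b, c}   OUT={b, c, e}
  B4:   IN={b, c, e}   OUT={a, b}
  B5:   IN={a, b}   OUT={a, b, e}
  B6:   IN={a, b, e}   OUT={}

Merge at B3: OUT[B3] = IN[B1] ⊔ IN[B4] = {b, c, e}

Answer: {b, c, e}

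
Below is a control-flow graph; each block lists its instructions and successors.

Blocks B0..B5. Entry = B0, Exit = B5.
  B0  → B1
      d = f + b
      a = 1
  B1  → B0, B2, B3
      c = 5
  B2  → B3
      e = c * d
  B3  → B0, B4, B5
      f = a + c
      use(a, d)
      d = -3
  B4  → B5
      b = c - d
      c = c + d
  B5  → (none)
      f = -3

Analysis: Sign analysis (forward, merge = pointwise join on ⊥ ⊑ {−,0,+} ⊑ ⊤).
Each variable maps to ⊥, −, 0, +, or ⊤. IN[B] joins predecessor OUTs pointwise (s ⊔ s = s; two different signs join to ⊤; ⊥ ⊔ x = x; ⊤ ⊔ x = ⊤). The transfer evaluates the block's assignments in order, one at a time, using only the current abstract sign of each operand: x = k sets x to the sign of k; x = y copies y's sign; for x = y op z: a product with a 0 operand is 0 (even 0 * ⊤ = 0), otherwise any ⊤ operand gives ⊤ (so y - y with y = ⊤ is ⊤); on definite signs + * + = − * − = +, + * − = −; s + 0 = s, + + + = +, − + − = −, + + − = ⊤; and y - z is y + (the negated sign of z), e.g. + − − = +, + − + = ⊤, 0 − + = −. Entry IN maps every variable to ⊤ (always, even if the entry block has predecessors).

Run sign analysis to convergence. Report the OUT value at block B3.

Per-block solution:
  B0:  IN=(all ⊤)  OUT={a:+; rest ⊤}
  B1:  IN={a:+; rest ⊤}  OUT={a:+, c:+; rest ⊤}
  B2:  IN={a:+, c:+; rest ⊤}  OUT={a:+, c:+; rest ⊤}
  B3:  IN={a:+, c:+; rest ⊤}  OUT={a:+, c:+, d:-, f:+; rest ⊤}
  B4:  IN={a:+, c:+, d:-, f:+; rest ⊤}  OUT={a:+, b:+, d:-, f:+; rest ⊤}
  B5:  IN={a:+, d:-, f:+; rest ⊤}  OUT={a:+, d:-, f:-; rest ⊤}

Merge at B3: IN[B3] = OUT[B1] ⊔ OUT[B2] = {a: +, b: ⊤, c: +, d: ⊤, e: ⊤, f: ⊤}
Applying B3's transfer function to that IN value gives OUT[B3] (row B3 above).

Answer: {a: +, b: ⊤, c: +, d: -, e: ⊤, f: +}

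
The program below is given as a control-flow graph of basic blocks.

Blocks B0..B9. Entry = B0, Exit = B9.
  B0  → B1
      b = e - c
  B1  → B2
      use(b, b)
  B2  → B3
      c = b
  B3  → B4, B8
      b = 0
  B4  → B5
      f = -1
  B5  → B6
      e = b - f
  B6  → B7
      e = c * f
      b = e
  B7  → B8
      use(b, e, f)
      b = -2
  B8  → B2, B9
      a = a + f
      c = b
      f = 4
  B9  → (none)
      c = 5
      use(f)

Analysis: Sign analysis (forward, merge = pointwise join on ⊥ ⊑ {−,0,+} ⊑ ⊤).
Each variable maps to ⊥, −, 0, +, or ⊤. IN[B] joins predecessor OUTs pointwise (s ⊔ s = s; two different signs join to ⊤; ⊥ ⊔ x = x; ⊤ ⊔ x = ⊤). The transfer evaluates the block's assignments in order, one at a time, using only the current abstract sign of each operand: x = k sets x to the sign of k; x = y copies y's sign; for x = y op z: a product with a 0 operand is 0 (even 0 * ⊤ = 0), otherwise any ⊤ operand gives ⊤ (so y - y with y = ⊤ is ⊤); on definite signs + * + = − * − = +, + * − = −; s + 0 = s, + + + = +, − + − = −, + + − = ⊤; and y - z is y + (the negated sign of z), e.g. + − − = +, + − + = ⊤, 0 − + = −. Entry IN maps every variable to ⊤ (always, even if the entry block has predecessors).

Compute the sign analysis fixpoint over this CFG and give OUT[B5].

Answer: {a: ⊤, b: 0, c: ⊤, d: ⊤, e: +, f: -}

Working:
Per-block solution:
  B0:  IN=(all ⊤)  OUT=(all ⊤)
  B1:  IN=(all ⊤)  OUT=(all ⊤)
  B2:  IN=(all ⊤)  OUT=(all ⊤)
  B3:  IN=(all ⊤)  OUT={b:0; rest ⊤}
  B4:  IN={b:0; rest ⊤}  OUT={b:0, f:-; rest ⊤}
  B5:  IN={b:0, f:-; rest ⊤}  OUT={b:0, e:+, f:-; rest ⊤}
  B6:  IN={b:0, e:+, f:-; rest ⊤}  OUT={f:-; rest ⊤}
  B7:  IN={f:-; rest ⊤}  OUT={b:-, f:-; rest ⊤}
  B8:  IN=(all ⊤)  OUT={f:+; rest ⊤}
  B9:  IN={f:+; rest ⊤}  OUT={c:+, f:+; rest ⊤}

Merge at B5: IN[B5] = OUT[B4] = {a: ⊤, b: 0, c: ⊤, d: ⊤, e: ⊤, f: -}
Applying B5's transfer function to that IN value gives OUT[B5] (row B5 above).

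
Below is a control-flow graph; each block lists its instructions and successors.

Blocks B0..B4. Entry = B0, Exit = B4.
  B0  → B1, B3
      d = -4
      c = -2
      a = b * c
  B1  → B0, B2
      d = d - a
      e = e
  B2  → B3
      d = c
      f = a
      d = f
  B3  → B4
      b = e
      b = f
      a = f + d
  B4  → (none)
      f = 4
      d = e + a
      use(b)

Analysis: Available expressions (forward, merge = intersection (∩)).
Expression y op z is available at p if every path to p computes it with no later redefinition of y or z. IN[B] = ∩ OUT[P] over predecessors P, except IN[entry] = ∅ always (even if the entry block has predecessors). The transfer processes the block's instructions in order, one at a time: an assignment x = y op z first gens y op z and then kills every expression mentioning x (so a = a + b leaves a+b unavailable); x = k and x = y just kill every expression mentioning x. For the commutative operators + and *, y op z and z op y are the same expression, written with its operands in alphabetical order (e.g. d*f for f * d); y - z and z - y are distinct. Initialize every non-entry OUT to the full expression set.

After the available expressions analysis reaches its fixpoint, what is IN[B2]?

Answer: {b*c}

Working:
Per-block solution:
  B0: | IN={} | OUT={b*c}
  B1: | IN={b*c} | OUT={b*c}
  B2: | IN={b*c} | OUT={b*c}
  B3: | IN={b*c} | OUT={d+f}
  B4: | IN={d+f} | OUT={a+e}

Merge at B2: IN[B2] = OUT[B1] = {b*c}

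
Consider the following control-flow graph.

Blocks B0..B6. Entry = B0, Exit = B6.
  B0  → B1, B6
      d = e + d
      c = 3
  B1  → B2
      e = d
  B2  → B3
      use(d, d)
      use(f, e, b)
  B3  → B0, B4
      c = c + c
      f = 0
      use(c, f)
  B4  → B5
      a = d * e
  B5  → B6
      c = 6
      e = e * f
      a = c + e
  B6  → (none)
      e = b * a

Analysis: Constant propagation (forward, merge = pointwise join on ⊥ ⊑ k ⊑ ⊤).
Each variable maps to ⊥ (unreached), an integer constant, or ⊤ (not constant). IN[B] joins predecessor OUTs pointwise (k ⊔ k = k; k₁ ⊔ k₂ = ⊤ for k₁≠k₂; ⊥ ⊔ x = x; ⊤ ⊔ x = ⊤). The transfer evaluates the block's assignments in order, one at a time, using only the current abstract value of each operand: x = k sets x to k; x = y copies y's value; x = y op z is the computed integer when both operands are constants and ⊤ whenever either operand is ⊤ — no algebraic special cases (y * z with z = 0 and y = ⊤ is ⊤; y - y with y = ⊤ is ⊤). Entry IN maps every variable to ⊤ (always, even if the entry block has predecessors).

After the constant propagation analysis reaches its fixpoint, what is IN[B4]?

Fixpoint table:
  B0: | IN=(all ⊤) | OUT={c:3; rest ⊤}
  B1: | IN={c:3; rest ⊤} | OUT={c:3; rest ⊤}
  B2: | IN={c:3; rest ⊤} | OUT={c:3; rest ⊤}
  B3: | IN={c:3; rest ⊤} | OUT={c:6, f:0; rest ⊤}
  B4: | IN={c:6, f:0; rest ⊤} | OUT={c:6, f:0; rest ⊤}
  B5: | IN={c:6, f:0; rest ⊤} | OUT={c:6, f:0; rest ⊤}
  B6: | IN=(all ⊤) | OUT=(all ⊤)

Merge at B4: IN[B4] = OUT[B3] = {a: ⊤, b: ⊤, c: 6, d: ⊤, e: ⊤, f: 0}

Answer: {a: ⊤, b: ⊤, c: 6, d: ⊤, e: ⊤, f: 0}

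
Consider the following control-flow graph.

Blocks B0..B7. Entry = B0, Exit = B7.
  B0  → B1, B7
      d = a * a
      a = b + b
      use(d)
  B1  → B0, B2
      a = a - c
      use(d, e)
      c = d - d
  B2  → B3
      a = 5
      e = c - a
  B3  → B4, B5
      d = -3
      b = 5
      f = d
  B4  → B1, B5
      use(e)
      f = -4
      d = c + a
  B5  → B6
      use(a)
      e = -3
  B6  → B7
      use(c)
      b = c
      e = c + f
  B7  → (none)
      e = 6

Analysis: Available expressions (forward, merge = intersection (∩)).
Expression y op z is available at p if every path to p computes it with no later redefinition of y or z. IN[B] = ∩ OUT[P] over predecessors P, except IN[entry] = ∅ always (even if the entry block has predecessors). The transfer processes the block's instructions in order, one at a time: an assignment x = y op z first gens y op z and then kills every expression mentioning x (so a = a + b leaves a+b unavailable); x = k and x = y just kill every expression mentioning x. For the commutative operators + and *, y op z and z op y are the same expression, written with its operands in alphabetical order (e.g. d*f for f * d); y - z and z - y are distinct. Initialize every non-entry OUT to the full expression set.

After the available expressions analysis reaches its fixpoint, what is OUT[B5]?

Answer: {c-a}

Derivation:
Fixpoint table:
  B0: | IN={} | OUT={b+b}
  B1: | IN={} | OUT={d-d}
  B2: | IN={d-d} | OUT={c-a, d-d}
  B3: | IN={c-a, d-d} | OUT={c-a}
  B4: | IN={c-a} | OUT={a+c, c-a}
  B5: | IN={c-a} | OUT={c-a}
  B6: | IN={c-a} | OUT={c+f, c-a}
  B7: | IN={} | OUT={}

Merge at B5: IN[B5] = OUT[B3] ∩ OUT[B4] = {c-a}
Applying B5's transfer function to that IN value gives OUT[B5] (row B5 above).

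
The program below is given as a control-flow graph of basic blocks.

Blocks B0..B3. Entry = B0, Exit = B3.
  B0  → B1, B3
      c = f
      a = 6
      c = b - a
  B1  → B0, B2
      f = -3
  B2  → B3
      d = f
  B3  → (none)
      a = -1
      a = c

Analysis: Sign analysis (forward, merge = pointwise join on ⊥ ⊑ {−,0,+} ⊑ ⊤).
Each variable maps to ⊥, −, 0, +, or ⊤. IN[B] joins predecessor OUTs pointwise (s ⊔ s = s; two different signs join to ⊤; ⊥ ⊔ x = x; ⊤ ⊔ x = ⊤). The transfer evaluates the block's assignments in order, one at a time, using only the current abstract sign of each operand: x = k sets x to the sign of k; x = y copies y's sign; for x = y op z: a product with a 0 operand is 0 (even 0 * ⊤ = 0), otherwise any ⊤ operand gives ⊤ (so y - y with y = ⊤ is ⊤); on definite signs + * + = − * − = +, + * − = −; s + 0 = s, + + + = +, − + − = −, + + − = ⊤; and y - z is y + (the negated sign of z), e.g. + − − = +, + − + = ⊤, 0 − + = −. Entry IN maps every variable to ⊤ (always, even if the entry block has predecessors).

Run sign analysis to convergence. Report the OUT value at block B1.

Converged values:
  B0:   IN=(all ⊤)   OUT={a:+; rest ⊤}
  B1:   IN={a:+; rest ⊤}   OUT={a:+, f:-; rest ⊤}
  B2:   IN={a:+, f:-; rest ⊤}   OUT={a:+, d:-, f:-; rest ⊤}
  B3:   IN={a:+; rest ⊤}   OUT=(all ⊤)

Merge at B1: IN[B1] = OUT[B0] = {a: +, b: ⊤, c: ⊤, d: ⊤, e: ⊤, f: ⊤}
Applying B1's transfer function to that IN value gives OUT[B1] (row B1 above).

Answer: {a: +, b: ⊤, c: ⊤, d: ⊤, e: ⊤, f: -}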